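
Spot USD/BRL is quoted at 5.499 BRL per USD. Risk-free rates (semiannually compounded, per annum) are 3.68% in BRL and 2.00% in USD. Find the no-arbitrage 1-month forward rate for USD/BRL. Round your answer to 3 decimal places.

By covered interest parity, F = S · (1+r_BRL/2)^(2T) / (1+r_USD/2)^(2T)
= 5.499 × 1.003043 / 1.001660 = 5.499 × 1.001381
F = 5.507 BRL per USD

5.507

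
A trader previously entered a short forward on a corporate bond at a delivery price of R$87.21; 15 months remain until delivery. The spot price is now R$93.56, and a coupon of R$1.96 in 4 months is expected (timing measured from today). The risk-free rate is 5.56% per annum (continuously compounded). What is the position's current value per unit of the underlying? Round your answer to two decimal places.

PV(remaining coupons) I = 1.96·e^(−0.0556·4/12) = 1.9240
Current forward F = (S − I)·e^(rT) = (93.56 − 1.9240)·e^(0.0556·15/12) = 91.6360 × 1.071972 = 98.2312
Value (long) = (F − K)·e^(−rT) = (98.2312 − 87.21) × 0.932860 = 10.2812
Short position value = −(long value) = -R$10.28

-R$10.28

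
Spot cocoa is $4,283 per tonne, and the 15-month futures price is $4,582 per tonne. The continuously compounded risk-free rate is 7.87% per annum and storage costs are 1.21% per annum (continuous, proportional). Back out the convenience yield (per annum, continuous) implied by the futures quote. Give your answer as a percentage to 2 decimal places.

3.68%

F = S·e^((r+u−y)T) ⇒ (r+u−y) = ln(F/S)/T
ln(4582/4283) = 0.067482; /T ⇒ 0.053986
y = r + u − ln(F/S)/T = 0.0787 + 0.0121 − 0.053986 = 0.036814
y = 3.68%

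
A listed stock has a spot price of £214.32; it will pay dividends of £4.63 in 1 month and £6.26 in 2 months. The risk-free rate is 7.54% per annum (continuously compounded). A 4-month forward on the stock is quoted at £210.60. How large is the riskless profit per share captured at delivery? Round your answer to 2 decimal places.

£1.88 per share

PV(dividends) I = 4.63·e^(−0.0754·1/12) + 6.26·e^(−0.0754·2/12) = 10.7828
Fair forward F* = (S − I)·e^(rT) = (214.32 − 10.7828)·e^0.025133 = 203.5372 × 1.025451 = 208.7174
Market £210.60 > fair 208.7174: forward overpriced → cash-and-carry (borrow at r, buy the stock and collect the dividends, short the forward).
Profit at T = |F_mkt − F*| = |210.60 − 208.7174| = £1.88 per share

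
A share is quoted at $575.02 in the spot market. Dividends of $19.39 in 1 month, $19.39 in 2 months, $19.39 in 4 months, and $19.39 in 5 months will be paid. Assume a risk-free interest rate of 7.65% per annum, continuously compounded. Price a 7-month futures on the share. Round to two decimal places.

$521.69

PV(dividends) I = 19.39·e^(−0.0765·1/12) + 19.39·e^(−0.0765·2/12) + 19.39·e^(−0.0765·4/12) + 19.39·e^(−0.0765·5/12)
I = 19.2668 + 19.1443 + 18.9018 + 18.7817 = 76.0946
F = (S − I)·e^(rT) = (575.02 − 76.0946) · e^(0.0765·7/12)
= 498.9254 · e^0.044625 = 498.9254 × 1.045636 = $521.69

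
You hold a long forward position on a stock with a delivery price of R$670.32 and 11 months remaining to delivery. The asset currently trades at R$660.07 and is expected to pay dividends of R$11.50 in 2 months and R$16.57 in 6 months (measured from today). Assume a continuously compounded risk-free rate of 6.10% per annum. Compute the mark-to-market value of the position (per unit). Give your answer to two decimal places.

-R$1.25

PV(remaining dividends) I = 11.50·e^(−0.0610·2/12) + 16.57·e^(−0.0610·6/12) = 27.4559
Current forward F = (S − I)·e^(rT) = (660.07 − 27.4559)·e^(0.0610·11/12) = 632.6141 × 1.057510 = 668.9957
Value (long) = (F − K)·e^(−rT) = (668.9957 − 670.32) × 0.945618 = -1.2523
Value = -R$1.25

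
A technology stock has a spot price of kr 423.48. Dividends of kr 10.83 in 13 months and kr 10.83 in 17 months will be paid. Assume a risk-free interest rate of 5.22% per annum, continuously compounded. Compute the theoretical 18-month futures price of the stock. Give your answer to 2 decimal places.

PV(dividends) I = 10.83·e^(−0.0522·13/12) + 10.83·e^(−0.0522·17/12)
I = 10.2346 + 10.0580 = 20.2926
F = (S − I)·e^(rT) = (423.48 − 20.2926) · e^(0.0522·18/12)
= 403.1874 · e^0.078300 = 403.1874 × 1.081447 = kr 436.03

kr 436.03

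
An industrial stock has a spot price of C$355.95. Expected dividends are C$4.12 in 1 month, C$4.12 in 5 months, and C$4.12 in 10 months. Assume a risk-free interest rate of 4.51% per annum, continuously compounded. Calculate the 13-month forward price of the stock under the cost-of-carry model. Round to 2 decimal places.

C$361.05

PV(dividends) I = 4.12·e^(−0.0451·1/12) + 4.12·e^(−0.0451·5/12) + 4.12·e^(−0.0451·10/12)
I = 4.1045 + 4.0433 + 3.9680 = 12.1158
F = (S − I)·e^(rT) = (355.95 − 12.1158) · e^(0.0451·13/12)
= 343.8342 · e^0.048858 = 343.8342 × 1.050071 = C$361.05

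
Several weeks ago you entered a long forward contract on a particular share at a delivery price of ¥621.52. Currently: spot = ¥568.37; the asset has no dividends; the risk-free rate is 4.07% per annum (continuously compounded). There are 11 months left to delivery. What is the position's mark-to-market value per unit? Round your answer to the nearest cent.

-¥30.39

Current fair forward for the remaining 11 months: F = S·e^(r·T), r = 0.0407
F = 568.37 · e^(0.0407 × 11/12) = 568.37 × 1.038013 = 589.9754
Value of long forward = (F − K)·e^(−rT) = (589.9754 − 621.52) · e^(−0.0407·11/12)
= -31.5446 × 0.963379 = -30.39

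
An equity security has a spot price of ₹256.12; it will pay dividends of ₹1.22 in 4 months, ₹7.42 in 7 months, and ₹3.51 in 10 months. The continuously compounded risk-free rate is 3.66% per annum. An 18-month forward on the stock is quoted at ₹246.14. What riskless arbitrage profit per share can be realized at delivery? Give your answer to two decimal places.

₹11.89 per share

PV(dividends) I = 1.22·e^(−0.0366·4/12) + 7.42·e^(−0.0366·7/12) + 3.51·e^(−0.0366·10/12) = 11.8730
Fair forward F* = (S − I)·e^(rT) = (256.12 − 11.8730)·e^0.054900 = 244.2470 × 1.056435 = 258.0311
Market ₹246.14 < fair 258.0311: forward underpriced → reverse cash-and-carry (short the stock, invest proceeds at r, pay the dividends, go long the forward).
Profit at T = |F_mkt − F*| = |246.14 − 258.0311| = ₹11.89 per share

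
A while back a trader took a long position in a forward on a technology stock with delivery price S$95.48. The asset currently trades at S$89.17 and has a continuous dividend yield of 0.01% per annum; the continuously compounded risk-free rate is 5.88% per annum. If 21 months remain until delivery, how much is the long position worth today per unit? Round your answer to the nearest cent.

S$3.01

Current fair forward for the remaining 21 months: F = S·e^((r − q)·T), (r − q) = 0.0588 − 0.0001 = 0.0587
F = 89.17 · e^(0.0587 × 21/12) = 89.17 × 1.108187 = 98.8170
Value of long forward = (F − K)·e^(−rT) = (98.8170 − 95.48) · e^(−0.0588·21/12)
= 3.3370 × 0.902217 = 3.01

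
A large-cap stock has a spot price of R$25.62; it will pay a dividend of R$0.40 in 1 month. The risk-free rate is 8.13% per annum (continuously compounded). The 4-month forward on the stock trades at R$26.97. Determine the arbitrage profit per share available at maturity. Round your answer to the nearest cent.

PV(dividends) I = 0.40·e^(−0.0813·1/12) = 0.3973
Fair forward F* = (S − I)·e^(rT) = (25.62 − 0.3973)·e^0.027100 = 25.2227 × 1.027471 = 25.9156
Market R$26.97 > fair 25.9156: forward overpriced → cash-and-carry (borrow at r, buy the stock and collect the dividends, short the forward).
Profit at T = |F_mkt − F*| = |26.97 − 25.9156| = R$1.05 per share

R$1.05 per share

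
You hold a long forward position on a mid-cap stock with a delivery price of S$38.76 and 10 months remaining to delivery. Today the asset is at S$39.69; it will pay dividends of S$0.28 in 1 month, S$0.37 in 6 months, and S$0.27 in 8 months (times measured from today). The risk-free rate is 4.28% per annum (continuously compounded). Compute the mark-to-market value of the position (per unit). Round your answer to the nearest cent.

S$1.38

PV(remaining dividends) I = 0.28·e^(−0.0428·1/12) + 0.37·e^(−0.0428·6/12) + 0.27·e^(−0.0428·8/12) = 0.9036
Current forward F = (S − I)·e^(rT) = (39.69 − 0.9036)·e^(0.0428·10/12) = 38.7864 × 1.036310 = 40.1947
Value (long) = (F − K)·e^(−rT) = (40.1947 − 38.76) × 0.964962 = 1.3844
Value = S$1.38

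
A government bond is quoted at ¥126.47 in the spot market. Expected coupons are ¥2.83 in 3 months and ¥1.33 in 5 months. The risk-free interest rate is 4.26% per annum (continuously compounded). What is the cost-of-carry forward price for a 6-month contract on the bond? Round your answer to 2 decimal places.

PV(coupons) I = 2.83·e^(−0.0426·3/12) + 1.33·e^(−0.0426·5/12)
I = 2.8000 + 1.3066 = 4.1066
F = (S − I)·e^(rT) = (126.47 − 4.1066) · e^(0.0426·6/12)
= 122.3634 · e^0.021300 = 122.3634 × 1.021528 = ¥125.00

¥125.00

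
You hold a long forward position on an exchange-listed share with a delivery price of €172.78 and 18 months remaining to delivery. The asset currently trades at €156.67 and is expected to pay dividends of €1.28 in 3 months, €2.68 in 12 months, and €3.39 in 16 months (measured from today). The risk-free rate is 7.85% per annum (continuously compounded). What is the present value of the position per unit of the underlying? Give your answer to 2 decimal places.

PV(remaining dividends) I = 1.28·e^(−0.0785·3/12) + 2.68·e^(−0.0785·12/12) + 3.39·e^(−0.0785·16/12) = 6.7859
Current forward F = (S − I)·e^(rT) = (156.67 − 6.7859)·e^(0.0785·18/12) = 149.8841 × 1.124963 = 168.6141
Value (long) = (F − K)·e^(−rT) = (168.6141 − 172.78) × 0.888918 = -3.7031
Value = -€3.70

-€3.70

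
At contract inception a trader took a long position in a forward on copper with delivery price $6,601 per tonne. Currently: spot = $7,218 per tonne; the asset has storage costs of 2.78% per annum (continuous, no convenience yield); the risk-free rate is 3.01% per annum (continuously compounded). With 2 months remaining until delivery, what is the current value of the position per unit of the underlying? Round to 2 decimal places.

Current fair forward for the remaining 2 months: F = S·e^((r + u)·T), (r + u) = 0.0301 + 0.0278 = 0.0579
F = 7218 · e^(0.0579 × 2/12) = 7218 × 1.00969671 = 7287.9909
Value of long forward = (F − K)·e^(−rT) = (7287.9909 − 6601) · e^(−0.0301·2/12)
= 686.9909 × 0.99499590 = 683.55

$683.55 per tonne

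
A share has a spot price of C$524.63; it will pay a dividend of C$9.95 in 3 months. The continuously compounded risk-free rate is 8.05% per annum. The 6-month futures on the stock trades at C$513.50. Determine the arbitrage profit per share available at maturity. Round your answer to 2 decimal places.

PV(dividends) I = 9.95·e^(−0.0805·3/12) = 9.7518
Fair futures F* = (S − I)·e^(rT) = (524.63 − 9.7518)·e^0.040250 = 514.8782 × 1.041071 = 536.0248
Market C$513.50 < fair 536.0248: forward underpriced → reverse cash-and-carry (short the stock, invest proceeds at r, pay the dividends, go long the forward).
Profit at T = |F_mkt − F*| = |513.50 − 536.0248| = C$22.52 per share

C$22.52 per share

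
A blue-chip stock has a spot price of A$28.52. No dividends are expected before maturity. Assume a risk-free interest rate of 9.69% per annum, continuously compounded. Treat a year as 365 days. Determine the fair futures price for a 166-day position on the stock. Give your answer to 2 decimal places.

F = S·e^(rT) = 28.52 · e^(0.0969 × 166/365)
= 28.52 · e^0.044070 = 28.52 × 1.045056
F = A$29.80

A$29.80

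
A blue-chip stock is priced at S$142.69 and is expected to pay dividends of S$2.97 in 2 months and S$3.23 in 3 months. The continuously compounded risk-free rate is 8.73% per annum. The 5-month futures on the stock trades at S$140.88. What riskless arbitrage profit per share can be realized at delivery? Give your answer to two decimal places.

PV(dividends) I = 2.97·e^(−0.0873·2/12) + 3.23·e^(−0.0873·3/12) = 6.0874
Fair futures F* = (S − I)·e^(rT) = (142.69 − 6.0874)·e^0.036375 = 136.6026 × 1.037045 = 141.6630
Market S$140.88 < fair 141.6630: forward underpriced → reverse cash-and-carry (short the stock, invest proceeds at r, pay the dividends, go long the forward).
Profit at T = |F_mkt − F*| = |140.88 − 141.6630| = S$0.78 per share

S$0.78 per share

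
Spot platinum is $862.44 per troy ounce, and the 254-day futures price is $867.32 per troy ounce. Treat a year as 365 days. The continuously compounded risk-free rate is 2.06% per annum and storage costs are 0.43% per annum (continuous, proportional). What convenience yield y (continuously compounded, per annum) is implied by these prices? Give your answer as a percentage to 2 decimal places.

F = S·e^((r+u−y)T) ⇒ (r+u−y) = ln(F/S)/T
ln(867.32/862.44) = 0.005642; /T ⇒ 0.008108
y = r + u − ln(F/S)/T = 0.0206 + 0.0043 − 0.008108 = 0.016792
y = 1.68%

1.68%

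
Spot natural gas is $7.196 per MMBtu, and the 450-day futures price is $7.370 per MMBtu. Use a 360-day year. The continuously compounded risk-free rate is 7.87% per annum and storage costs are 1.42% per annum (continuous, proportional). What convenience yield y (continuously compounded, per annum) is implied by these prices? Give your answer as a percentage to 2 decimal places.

F = S·e^((r+u−y)T) ⇒ (r+u−y) = ln(F/S)/T
ln(7.370/7.196) = 0.023892; /T ⇒ 0.019114
y = r + u − ln(F/S)/T = 0.0787 + 0.0142 − 0.019114 = 0.073786
y = 7.38%

7.38%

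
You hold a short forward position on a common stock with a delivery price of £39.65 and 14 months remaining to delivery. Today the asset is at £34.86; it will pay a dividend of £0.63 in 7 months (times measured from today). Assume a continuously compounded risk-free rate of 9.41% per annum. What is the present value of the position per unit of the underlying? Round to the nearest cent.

PV(remaining dividends) I = 0.63·e^(−0.0941·7/12) = 0.5964
Current forward F = (S − I)·e^(rT) = (34.86 − 0.5964)·e^(0.0941·14/12) = 34.2636 × 1.116036 = 38.2394
Value (long) = (F − K)·e^(−rT) = (38.2394 − 39.65) × 0.896028 = -1.2639
Short position value = −(long value) = £1.26

£1.26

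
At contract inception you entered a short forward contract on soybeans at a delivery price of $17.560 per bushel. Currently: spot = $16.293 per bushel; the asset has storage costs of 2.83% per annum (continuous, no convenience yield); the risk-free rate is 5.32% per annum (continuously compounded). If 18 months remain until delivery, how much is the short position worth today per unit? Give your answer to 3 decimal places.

Current fair forward for the remaining 18 months: F = S·e^((r + u)·T), (r + u) = 0.0532 + 0.0283 = 0.0815
F = 16.293 · e^(0.0815 × 18/12) = 16.293 × 1.130037 = 18.4117
Value of long forward = (F − K)·e^(−rT) = (18.4117 − 17.560) · e^(−0.0532·18/12)
= 0.8517 × 0.923301 = 0.786
Short position value = −(long value) = -$0.786

-$0.786 per bushel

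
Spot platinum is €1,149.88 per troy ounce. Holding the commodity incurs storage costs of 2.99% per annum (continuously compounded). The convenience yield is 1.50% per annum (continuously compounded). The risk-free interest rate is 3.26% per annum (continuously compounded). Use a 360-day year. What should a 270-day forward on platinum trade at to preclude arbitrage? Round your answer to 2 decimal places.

Net carry = r + u − y = 0.0326 + 0.0299 − 0.0150 = 0.0475
F = S·e^((r+u−y)T) = 1149.88 · e^(0.0475 × 270/360) = 1149.88 · e^0.03562500
= 1149.88 × 1.03626717 = €1,191.58 per troy ounce

€1,191.58 per troy ounce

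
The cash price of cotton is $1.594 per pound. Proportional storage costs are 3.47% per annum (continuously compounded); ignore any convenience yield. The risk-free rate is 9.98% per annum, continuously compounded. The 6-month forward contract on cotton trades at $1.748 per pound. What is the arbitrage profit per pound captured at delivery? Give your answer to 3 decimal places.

Fair forward: F* = S·e^(carry·T), with carry = (r + u) = 0.0998 + 0.0347 = 0.1345
F* = 1.594 · e^(0.1345 × 6/12) = 1.594 · e^0.067250 = 1.594 × 1.069563 = $1.7049
Market $1.748 > fair $1.7049: forward overpriced → cash-and-carry (buy spot, short the forward).
At maturity, profit = |F_mkt − F*| = |1.748 − 1.7049| = $0.043 per pound

$0.043 per pound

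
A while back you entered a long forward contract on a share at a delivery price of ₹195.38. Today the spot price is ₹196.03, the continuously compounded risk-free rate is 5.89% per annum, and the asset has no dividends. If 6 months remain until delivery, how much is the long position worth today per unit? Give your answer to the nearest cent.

Current fair forward for the remaining 6 months: F = S·e^(r·T), r = 0.0589
F = 196.03 · e^(0.0589 × 6/12) = 196.03 × 1.029888 = 201.8889
Value of long forward = (F − K)·e^(−rT) = (201.8889 − 195.38) · e^(−0.0589·6/12)
= 6.5089 × 0.970979 = 6.32

₹6.32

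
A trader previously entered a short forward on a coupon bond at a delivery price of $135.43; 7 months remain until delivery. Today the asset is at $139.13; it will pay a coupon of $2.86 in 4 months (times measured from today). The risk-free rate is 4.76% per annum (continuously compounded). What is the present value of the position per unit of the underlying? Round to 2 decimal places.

-$4.59

PV(remaining coupons) I = 2.86·e^(−0.0476·4/12) = 2.8150
Current forward F = (S − I)·e^(rT) = (139.13 − 2.8150)·e^(0.0476·7/12) = 136.3150 × 1.028156 = 140.1531
Value (long) = (F − K)·e^(−rT) = (140.1531 − 135.43) × 0.972615 = 4.5938
Short position value = −(long value) = -$4.59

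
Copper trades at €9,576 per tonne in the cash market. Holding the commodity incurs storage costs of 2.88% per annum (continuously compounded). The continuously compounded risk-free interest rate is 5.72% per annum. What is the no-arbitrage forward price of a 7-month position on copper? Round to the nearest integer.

€10,069 per tonne

Net carry = r + u − y = 0.0572 + 0.0288 − 0.0000 = 0.0860
F = S·e^((r+u−y)T) = 9576 · e^(0.0860 × 7/12) = 9576 · e^0.050167
= 9576 × 1.051447 = €10,069 per tonne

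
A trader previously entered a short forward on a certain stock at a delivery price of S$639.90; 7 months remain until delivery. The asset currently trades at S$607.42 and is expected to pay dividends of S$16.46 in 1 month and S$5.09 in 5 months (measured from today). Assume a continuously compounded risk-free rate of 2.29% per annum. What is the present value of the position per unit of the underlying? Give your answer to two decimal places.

PV(remaining dividends) I = 16.46·e^(−0.0229·1/12) + 5.09·e^(−0.0229·5/12) = 21.4703
Current forward F = (S − I)·e^(rT) = (607.42 − 21.4703)·e^(0.0229·7/12) = 585.9497 × 1.013448 = 593.8296
Value (long) = (F − K)·e^(−rT) = (593.8296 − 639.90) × 0.986730 = -45.4590
Short position value = −(long value) = S$45.46

S$45.46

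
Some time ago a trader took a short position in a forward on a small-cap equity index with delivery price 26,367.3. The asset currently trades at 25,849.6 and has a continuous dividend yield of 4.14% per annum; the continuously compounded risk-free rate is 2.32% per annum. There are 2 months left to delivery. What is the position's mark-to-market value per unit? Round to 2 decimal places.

593.69

Current fair forward for the remaining 2 months: F = S·e^((r − q)·T), (r − q) = 0.0232 − 0.0414 = -0.0182
F = 25849.6 · e^(-0.0182 × 2/12) = 25849.6 × 0.99697126 = 25771.3083
Value of long forward = (F − K)·e^(−rT) = (25771.3083 − 26367.3) · e^(−0.0232·2/12)
= -595.9917 × 0.99614080 = -593.69
Short position value = −(long value) = 593.69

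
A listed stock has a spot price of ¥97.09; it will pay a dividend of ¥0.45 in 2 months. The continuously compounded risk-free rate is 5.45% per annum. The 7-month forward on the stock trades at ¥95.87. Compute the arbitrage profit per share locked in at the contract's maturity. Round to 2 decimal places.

PV(dividends) I = 0.45·e^(−0.0545·2/12) = 0.4459
Fair forward F* = (S − I)·e^(rT) = (97.09 − 0.4459)·e^0.031792 = 96.6441 × 1.032303 = 99.7660
Market ¥95.87 < fair 99.7660: forward underpriced → reverse cash-and-carry (short the stock, invest proceeds at r, pay the dividends, go long the forward).
Profit at T = |F_mkt − F*| = |95.87 − 99.7660| = ¥3.90 per share

¥3.90 per share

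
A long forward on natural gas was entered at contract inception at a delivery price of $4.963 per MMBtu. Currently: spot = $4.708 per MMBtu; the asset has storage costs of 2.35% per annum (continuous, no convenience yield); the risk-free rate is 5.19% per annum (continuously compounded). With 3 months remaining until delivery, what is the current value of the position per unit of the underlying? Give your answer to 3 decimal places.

Current fair forward for the remaining 3 months: F = S·e^((r + u)·T), (r + u) = 0.0519 + 0.0235 = 0.0754
F = 4.708 · e^(0.0754 × 3/12) = 4.708 × 1.019029 = 4.7976
Value of long forward = (F − K)·e^(−rT) = (4.7976 − 4.963) · e^(−0.0519·3/12)
= -0.1654 × 0.987109 = -0.163

-$0.163 per MMBtu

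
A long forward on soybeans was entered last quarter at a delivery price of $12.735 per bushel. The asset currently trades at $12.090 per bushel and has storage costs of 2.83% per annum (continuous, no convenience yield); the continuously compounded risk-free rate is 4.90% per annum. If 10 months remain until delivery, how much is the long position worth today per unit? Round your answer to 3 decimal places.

$0.153 per bushel

Current fair forward for the remaining 10 months: F = S·e^((r + u)·T), (r + u) = 0.0490 + 0.0283 = 0.0773
F = 12.090 · e^(0.0773 × 10/12) = 12.090 × 1.066537 = 12.8944
Value of long forward = (F − K)·e^(−rT) = (12.8944 − 12.735) · e^(−0.0490·10/12)
= 0.1594 × 0.959989 = 0.153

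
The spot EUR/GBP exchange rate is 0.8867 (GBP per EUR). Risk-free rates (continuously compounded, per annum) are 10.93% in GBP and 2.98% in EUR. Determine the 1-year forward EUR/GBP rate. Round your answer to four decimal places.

0.9601

F = S·e^((r_GBP − r_EUR)T) = 0.8867 · e^((0.1093 − 0.0298) × 1)
= 0.8867 · e^0.079500 = 0.8867 × 1.082746
F = 0.9601 GBP per EUR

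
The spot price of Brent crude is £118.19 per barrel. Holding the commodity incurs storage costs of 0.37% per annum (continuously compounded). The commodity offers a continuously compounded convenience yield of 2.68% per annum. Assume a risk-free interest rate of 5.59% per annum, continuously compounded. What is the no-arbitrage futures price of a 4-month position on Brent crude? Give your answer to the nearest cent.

£119.49 per barrel

Net carry = r + u − y = 0.0559 + 0.0037 − 0.0268 = 0.0328
F = S·e^((r+u−y)T) = 118.19 · e^(0.0328 × 4/12) = 118.19 · e^0.010933
= 118.19 × 1.010993 = £119.49 per barrel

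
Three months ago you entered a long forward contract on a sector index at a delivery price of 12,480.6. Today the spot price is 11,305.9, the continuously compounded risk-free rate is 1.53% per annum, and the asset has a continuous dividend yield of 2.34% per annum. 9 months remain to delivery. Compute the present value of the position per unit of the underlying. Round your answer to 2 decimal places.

-1228.99

Current fair forward for the remaining 9 months: F = S·e^((r − q)·T), (r − q) = 0.0153 − 0.0234 = -0.0081
F = 11305.9 · e^(-0.0081 × 9/12) = 11305.9 × 0.99394342 = 11237.4249
Value of long forward = (F − K)·e^(−rT) = (11237.4249 − 12480.6) · e^(−0.0153·9/12)
= -1243.1751 × 0.98859059 = -1228.99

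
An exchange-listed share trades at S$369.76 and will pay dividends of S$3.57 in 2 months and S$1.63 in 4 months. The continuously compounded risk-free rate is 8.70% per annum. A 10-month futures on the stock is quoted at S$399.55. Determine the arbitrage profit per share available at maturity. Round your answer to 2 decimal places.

S$7.47 per share

PV(dividends) I = 3.57·e^(−0.0870·2/12) + 1.63·e^(−0.0870·4/12) = 5.1020
Fair futures F* = (S − I)·e^(rT) = (369.76 − 5.1020)·e^0.072500 = 364.6580 × 1.075193 = 392.0777
Market S$399.55 > fair 392.0777: forward overpriced → cash-and-carry (borrow at r, buy the stock and collect the dividends, short the forward).
Profit at T = |F_mkt − F*| = |399.55 − 392.0777| = S$7.47 per share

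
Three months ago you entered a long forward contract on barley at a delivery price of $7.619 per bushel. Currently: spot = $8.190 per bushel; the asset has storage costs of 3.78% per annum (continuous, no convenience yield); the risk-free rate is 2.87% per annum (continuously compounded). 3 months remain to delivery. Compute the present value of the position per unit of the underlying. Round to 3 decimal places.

Current fair forward for the remaining 3 months: F = S·e^((r + u)·T), (r + u) = 0.0287 + 0.0378 = 0.0665
F = 8.190 · e^(0.0665 × 3/12) = 8.190 × 1.016764 = 8.3273
Value of long forward = (F − K)·e^(−rT) = (8.3273 − 7.619) · e^(−0.0287·3/12)
= 0.7083 × 0.992851 = 0.703

$0.703 per bushel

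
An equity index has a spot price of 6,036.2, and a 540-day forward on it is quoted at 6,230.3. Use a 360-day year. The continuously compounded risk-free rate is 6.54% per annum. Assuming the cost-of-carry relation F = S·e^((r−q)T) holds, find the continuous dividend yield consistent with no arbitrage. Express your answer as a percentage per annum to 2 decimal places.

From F = S·e^((r−q)T): (r − q) = ln(F/S)/T
ln(6230.3/6036.2) = ln(1.032156) = 0.031650
(r − q) = 0.031650 / (540/360) = 0.021100
q = r − ln(F/S)/T = 0.0654 − 0.021100 = 0.044300
q = 4.43%

4.43%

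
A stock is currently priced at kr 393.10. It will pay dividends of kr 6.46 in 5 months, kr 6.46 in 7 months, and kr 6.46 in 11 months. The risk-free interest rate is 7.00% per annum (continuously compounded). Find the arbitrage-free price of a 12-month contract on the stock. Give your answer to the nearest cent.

PV(dividends) I = 6.46·e^(−0.0700·5/12) + 6.46·e^(−0.0700·7/12) + 6.46·e^(−0.0700·11/12)
I = 6.2743 + 6.2015 + 6.0585 = 18.5343
F = (S − I)·e^(rT) = (393.10 − 18.5343) · e^(0.0700·12/12)
= 374.5657 · e^0.070000 = 374.5657 × 1.072508 = kr 401.72

kr 401.72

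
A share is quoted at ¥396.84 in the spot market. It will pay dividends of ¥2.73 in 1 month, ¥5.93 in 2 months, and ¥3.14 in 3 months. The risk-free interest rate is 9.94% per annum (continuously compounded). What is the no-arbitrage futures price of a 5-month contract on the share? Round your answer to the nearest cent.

PV(dividends) I = 2.73·e^(−0.0994·1/12) + 5.93·e^(−0.0994·2/12) + 3.14·e^(−0.0994·3/12)
I = 2.7075 + 5.8326 + 3.0629 = 11.6030
F = (S − I)·e^(rT) = (396.84 − 11.6030) · e^(0.0994·5/12)
= 385.2370 · e^0.041417 = 385.2370 × 1.042287 = ¥401.53

¥401.53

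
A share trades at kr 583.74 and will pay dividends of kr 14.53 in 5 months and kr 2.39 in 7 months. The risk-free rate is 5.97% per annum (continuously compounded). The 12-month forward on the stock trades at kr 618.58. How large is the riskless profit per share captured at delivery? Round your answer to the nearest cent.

PV(dividends) I = 14.53·e^(−0.0597·5/12) + 2.39·e^(−0.0597·7/12) = 16.4812
Fair forward F* = (S − I)·e^(rT) = (583.74 − 16.4812)·e^0.059700 = 567.2588 × 1.061518 = 602.1554
Market kr 618.58 > fair 602.1554: forward overpriced → cash-and-carry (borrow at r, buy the stock and collect the dividends, short the forward).
Profit at T = |F_mkt − F*| = |618.58 − 602.1554| = kr 16.42 per share

kr 16.42 per share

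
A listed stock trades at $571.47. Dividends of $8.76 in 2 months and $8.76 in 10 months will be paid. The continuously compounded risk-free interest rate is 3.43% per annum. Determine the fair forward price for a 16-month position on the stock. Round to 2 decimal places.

$580.18

PV(dividends) I = 8.76·e^(−0.0343·2/12) + 8.76·e^(−0.0343·10/12)
I = 8.7101 + 8.5132 = 17.2233
F = (S − I)·e^(rT) = (571.47 − 17.2233) · e^(0.0343·16/12)
= 554.2467 · e^0.045733 = 554.2467 × 1.046795 = $580.18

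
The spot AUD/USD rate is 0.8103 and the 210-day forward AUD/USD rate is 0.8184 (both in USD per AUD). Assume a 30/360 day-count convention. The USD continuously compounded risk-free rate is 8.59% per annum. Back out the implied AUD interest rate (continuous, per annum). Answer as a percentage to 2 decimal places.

6.88%

F = S·e^((r_USD − r_AUD)T) ⇒ r_AUD = r_USD − ln(F/S)/T
ln(0.8184/0.8103) = 0.009947; /(210/360) = 0.017052
r_AUD = 0.0859 − 0.017052 = 0.068848
r_AUD = 6.88%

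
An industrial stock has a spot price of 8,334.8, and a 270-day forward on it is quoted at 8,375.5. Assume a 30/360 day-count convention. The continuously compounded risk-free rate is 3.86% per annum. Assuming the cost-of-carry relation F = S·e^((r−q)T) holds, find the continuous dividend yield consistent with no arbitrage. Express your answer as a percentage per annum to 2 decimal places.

3.21%

From F = S·e^((r−q)T): (r − q) = ln(F/S)/T
ln(8375.5/8334.8) = ln(1.004883) = 0.004871
(r − q) = 0.004871 / (270/360) = 0.006495
q = r − ln(F/S)/T = 0.0386 − 0.006495 = 0.032105
q = 3.21%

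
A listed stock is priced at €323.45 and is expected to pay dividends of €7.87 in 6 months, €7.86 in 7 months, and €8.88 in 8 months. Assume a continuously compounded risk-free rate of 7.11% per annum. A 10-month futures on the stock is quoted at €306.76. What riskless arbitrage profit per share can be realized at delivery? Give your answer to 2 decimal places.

PV(dividends) I = 7.87·e^(−0.0711·6/12) + 7.86·e^(−0.0711·7/12) + 8.88·e^(−0.0711·8/12) = 23.6047
Fair futures F* = (S − I)·e^(rT) = (323.45 − 23.6047)·e^0.059250 = 299.8453 × 1.061040 = 318.1479
Market €306.76 < fair 318.1479: forward underpriced → reverse cash-and-carry (short the stock, invest proceeds at r, pay the dividends, go long the forward).
Profit at T = |F_mkt − F*| = |306.76 − 318.1479| = €11.39 per share

€11.39 per share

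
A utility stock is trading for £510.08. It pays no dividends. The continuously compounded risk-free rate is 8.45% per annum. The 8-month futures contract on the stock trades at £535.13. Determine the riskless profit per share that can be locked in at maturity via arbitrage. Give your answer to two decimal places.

£4.51 per share

Fair futures: F* = S·e^(carry·T), with carry = r = 0.0845
F* = 510.08 · e^(0.0845 × 8/12) = 510.08 · e^0.056333 = 510.08 × 1.057950 = £539.6391
Market £535.13 < fair £539.6391: forward underpriced → reverse cash-and-carry (short spot, go long the forward).
At maturity, profit = |F_mkt − F*| = |535.13 − 539.6391| = £4.51 per share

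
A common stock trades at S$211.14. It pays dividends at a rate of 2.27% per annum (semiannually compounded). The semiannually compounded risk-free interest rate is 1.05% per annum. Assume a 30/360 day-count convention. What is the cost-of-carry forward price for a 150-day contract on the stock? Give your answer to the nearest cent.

S$210.08

F = S · (1+r/2)^(2T) / (1+q/2)^(2T)
= 211.14 × 1.004373 / 1.009449 = 211.14 × 0.994972
F = S$210.08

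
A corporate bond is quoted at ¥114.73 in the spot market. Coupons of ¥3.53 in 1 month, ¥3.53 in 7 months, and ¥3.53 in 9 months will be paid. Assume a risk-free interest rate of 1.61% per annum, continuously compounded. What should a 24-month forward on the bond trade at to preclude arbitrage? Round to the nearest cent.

¥107.63

PV(coupons) I = 3.53·e^(−0.0161·1/12) + 3.53·e^(−0.0161·7/12) + 3.53·e^(−0.0161·9/12)
I = 3.5253 + 3.4970 + 3.4876 = 10.5099
F = (S − I)·e^(rT) = (114.73 − 10.5099) · e^(0.0161·24/12)
= 104.2201 · e^0.032200 = 104.2201 × 1.032724 = ¥107.63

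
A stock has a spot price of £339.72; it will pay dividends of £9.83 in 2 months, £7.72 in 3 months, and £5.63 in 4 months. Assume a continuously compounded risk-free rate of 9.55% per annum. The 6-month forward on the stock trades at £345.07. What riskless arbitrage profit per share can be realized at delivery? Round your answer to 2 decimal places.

PV(dividends) I = 9.83·e^(−0.0955·2/12) + 7.72·e^(−0.0955·3/12) + 5.63·e^(−0.0955·4/12) = 22.6662
Fair forward F* = (S − I)·e^(rT) = (339.72 − 22.6662)·e^0.047750 = 317.0538 × 1.048908 = 332.5603
Market £345.07 > fair 332.5603: forward overpriced → cash-and-carry (borrow at r, buy the stock and collect the dividends, short the forward).
Profit at T = |F_mkt − F*| = |345.07 − 332.5603| = £12.51 per share

£12.51 per share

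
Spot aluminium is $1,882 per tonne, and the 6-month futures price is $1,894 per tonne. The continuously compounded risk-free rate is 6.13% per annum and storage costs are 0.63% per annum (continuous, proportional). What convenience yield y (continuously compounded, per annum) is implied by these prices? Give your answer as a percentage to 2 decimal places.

5.49%

F = S·e^((r+u−y)T) ⇒ (r+u−y) = ln(F/S)/T
ln(1894/1882) = 0.006356; /T ⇒ 0.012712
y = r + u − ln(F/S)/T = 0.0613 + 0.0063 − 0.012712 = 0.054888
y = 5.49%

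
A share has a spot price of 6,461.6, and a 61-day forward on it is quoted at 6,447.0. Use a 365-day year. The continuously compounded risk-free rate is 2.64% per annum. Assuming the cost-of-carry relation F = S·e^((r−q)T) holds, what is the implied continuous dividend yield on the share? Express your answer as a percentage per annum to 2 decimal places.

3.99%

From F = S·e^((r−q)T): (r − q) = ln(F/S)/T
ln(6447.0/6461.6) = ln(0.997740) = -0.002263
(r − q) = -0.002263 / (61/365) = -0.013541
q = r − ln(F/S)/T = 0.0264 + 0.013541 = 0.039941
q = 3.99%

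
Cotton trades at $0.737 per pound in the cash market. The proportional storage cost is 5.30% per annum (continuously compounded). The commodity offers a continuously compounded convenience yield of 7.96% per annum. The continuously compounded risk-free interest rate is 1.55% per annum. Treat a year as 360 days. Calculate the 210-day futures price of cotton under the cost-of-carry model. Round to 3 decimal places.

Net carry = r + u − y = 0.0155 + 0.0530 − 0.0796 = -0.0111
F = S·e^((r+u−y)T) = 0.737 · e^(-0.0111 × 210/360) = 0.737 · e^-0.006475
= 0.737 × 0.993546 = $0.732 per pound

$0.732 per pound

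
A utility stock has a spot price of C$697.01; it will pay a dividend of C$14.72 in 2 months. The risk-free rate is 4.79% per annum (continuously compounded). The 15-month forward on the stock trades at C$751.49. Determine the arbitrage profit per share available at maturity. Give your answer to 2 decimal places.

C$26.98 per share

PV(dividends) I = 14.72·e^(−0.0479·2/12) = 14.6030
Fair forward F* = (S − I)·e^(rT) = (697.01 − 14.6030)·e^0.059875 = 682.4070 × 1.061704 = 724.5142
Market C$751.49 > fair 724.5142: forward overpriced → cash-and-carry (borrow at r, buy the stock and collect the dividends, short the forward).
Profit at T = |F_mkt − F*| = |751.49 − 724.5142| = C$26.98 per share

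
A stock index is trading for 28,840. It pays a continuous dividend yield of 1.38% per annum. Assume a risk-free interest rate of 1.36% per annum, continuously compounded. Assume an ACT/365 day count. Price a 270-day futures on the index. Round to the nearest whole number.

28,836

F = S·e^((r − q)T) = 28840 · e^((0.0136 − 0.0138) × 270/365)
= 28840 · e^-0.000148 = 28840 × 0.999852
F = 28,836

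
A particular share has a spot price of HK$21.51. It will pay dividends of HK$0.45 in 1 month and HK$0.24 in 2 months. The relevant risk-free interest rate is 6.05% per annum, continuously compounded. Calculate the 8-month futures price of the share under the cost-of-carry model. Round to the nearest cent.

PV(dividends) I = 0.45·e^(−0.0605·1/12) + 0.24·e^(−0.0605·2/12)
I = 0.4477 + 0.2376 = 0.6853
F = (S − I)·e^(rT) = (21.51 − 0.6853) · e^(0.0605·8/12)
= 20.8247 · e^0.040333 = 20.8247 × 1.041157 = HK$21.68

HK$21.68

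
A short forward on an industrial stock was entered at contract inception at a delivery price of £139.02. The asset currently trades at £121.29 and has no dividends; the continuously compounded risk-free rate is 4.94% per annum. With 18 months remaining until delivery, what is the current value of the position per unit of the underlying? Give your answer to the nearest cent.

£7.80

Current fair forward for the remaining 18 months: F = S·e^(r·T), r = 0.0494
F = 121.29 · e^(0.0494 × 18/12) = 121.29 × 1.076914 = 130.6189
Value of long forward = (F − K)·e^(−rT) = (130.6189 − 139.02) · e^(−0.0494·18/12)
= -8.4011 × 0.928579 = -7.80
Short position value = −(long value) = £7.80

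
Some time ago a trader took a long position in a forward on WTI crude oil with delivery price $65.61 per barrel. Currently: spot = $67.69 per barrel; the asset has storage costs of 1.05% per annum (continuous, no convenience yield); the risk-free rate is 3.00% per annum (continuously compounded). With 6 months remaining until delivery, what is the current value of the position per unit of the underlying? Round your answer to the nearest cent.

$3.41 per barrel

Current fair forward for the remaining 6 months: F = S·e^((r + u)·T), (r + u) = 0.0300 + 0.0105 = 0.0405
F = 67.69 · e^(0.0405 × 6/12) = 67.69 × 1.020456 = 69.0747
Value of long forward = (F − K)·e^(−rT) = (69.0747 − 65.61) · e^(−0.0300·6/12)
= 3.4647 × 0.985112 = 3.41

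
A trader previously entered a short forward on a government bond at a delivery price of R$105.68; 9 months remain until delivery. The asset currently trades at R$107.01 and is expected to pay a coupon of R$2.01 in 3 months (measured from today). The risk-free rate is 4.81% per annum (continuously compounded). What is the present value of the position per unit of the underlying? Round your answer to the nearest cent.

-R$3.09

PV(remaining coupons) I = 2.01·e^(−0.0481·3/12) = 1.9860
Current forward F = (S − I)·e^(rT) = (107.01 − 1.9860)·e^(0.0481·9/12) = 105.0240 × 1.036734 = 108.8820
Value (long) = (F − K)·e^(−rT) = (108.8820 − 105.68) × 0.964568 = 3.0885
Short position value = −(long value) = -R$3.09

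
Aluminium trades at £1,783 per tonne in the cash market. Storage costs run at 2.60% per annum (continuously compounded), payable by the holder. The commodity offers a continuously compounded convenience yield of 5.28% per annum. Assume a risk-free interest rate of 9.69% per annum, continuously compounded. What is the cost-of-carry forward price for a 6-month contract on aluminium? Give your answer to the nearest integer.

Net carry = r + u − y = 0.0969 + 0.0260 − 0.0528 = 0.0701
F = S·e^((r+u−y)T) = 1783 · e^(0.0701 × 6/12) = 1783 · e^0.035050
= 1783 × 1.035671 = £1,847 per tonne

£1,847 per tonne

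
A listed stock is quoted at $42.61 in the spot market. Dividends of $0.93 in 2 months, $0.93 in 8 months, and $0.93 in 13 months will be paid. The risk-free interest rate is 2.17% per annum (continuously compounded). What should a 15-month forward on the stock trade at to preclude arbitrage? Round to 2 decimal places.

$40.95

PV(dividends) I = 0.93·e^(−0.0217·2/12) + 0.93·e^(−0.0217·8/12) + 0.93·e^(−0.0217·13/12)
I = 0.9266 + 0.9166 + 0.9084 = 2.7516
F = (S − I)·e^(rT) = (42.61 − 2.7516) · e^(0.0217·15/12)
= 39.8584 · e^0.027125 = 39.8584 × 1.027496 = $40.95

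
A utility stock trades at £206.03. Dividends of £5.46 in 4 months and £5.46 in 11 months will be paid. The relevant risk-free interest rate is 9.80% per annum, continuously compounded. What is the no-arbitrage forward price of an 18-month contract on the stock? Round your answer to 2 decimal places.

£226.75

PV(dividends) I = 5.46·e^(−0.0980·4/12) + 5.46·e^(−0.0980·11/12)
I = 5.2845 + 4.9909 = 10.2754
F = (S − I)·e^(rT) = (206.03 − 10.2754) · e^(0.0980·18/12)
= 195.7546 · e^0.147000 = 195.7546 × 1.158354 = £226.75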